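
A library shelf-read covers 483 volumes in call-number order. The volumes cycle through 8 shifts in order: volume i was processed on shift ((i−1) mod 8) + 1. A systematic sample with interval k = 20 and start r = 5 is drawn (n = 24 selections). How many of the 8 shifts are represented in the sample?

Consecutive selections differ by k = 20, so their shift numbers differ by 20 mod 8 = 4.
gcd(20, 8) = 4, so the sample visits 8/4 = 2 distinct residues mod 8.
Start 5 is shift 5; the shifts hit are 1, 5.

2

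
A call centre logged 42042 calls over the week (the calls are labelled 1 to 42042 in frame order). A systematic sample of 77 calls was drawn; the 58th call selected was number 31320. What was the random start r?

198

k = 42042/77 = 546
r = 31320 − (58−1)×546 = 31320 − 31122 = 198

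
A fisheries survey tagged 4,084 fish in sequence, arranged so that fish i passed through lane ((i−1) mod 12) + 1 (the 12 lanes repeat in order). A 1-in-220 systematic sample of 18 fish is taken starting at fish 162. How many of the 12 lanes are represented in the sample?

Consecutive selections differ by k = 220, so their lane numbers differ by 220 mod 12 = 4.
gcd(220, 12) = 4, so the sample visits 12/4 = 3 distinct residues mod 12.
Start 162 is lane 6; the lanes hit are 2, 6, 10.

3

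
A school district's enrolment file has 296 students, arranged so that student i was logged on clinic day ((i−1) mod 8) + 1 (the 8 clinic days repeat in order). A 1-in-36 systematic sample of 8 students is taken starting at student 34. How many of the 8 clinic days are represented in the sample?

Consecutive selections differ by k = 36, so their clinic day numbers differ by 36 mod 8 = 4.
gcd(36, 8) = 4, so the sample visits 8/4 = 2 distinct residues mod 8.
Start 34 is clinic day 2; the clinic days hit are 2, 6.

2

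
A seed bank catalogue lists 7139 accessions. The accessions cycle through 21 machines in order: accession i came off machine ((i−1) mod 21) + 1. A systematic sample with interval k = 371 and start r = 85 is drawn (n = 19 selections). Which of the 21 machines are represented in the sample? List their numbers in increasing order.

Consecutive selections differ by k = 371, so their machine numbers differ by 371 mod 21 = 14.
gcd(371, 21) = 7, so the sample visits 21/7 = 3 distinct residues mod 21.
Start 85 is machine 1; the machines hit are 1, 8, 15.

1, 8, 15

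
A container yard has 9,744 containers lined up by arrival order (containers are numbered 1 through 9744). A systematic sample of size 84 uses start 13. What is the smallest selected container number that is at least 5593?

k = 9744/84 = 116
Steps past start: ⌈(5593 − 13)/116⌉ = ⌈5580/116⌉ = 49
Selected container: 13 + 49×116 = 5697

5697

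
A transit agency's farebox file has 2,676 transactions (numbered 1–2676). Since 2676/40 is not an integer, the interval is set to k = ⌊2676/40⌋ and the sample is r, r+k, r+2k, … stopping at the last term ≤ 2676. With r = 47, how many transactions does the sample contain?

k = ⌊2676/40⌋ = 66
Achieved size = ⌊(2676 − 47)/66⌋ + 1 = ⌊2629/66⌋ + 1 = 39 + 1 = 40
(last selection: 47 + 39×66 = 2621 ≤ 2676; next would be 2687 > 2676)

40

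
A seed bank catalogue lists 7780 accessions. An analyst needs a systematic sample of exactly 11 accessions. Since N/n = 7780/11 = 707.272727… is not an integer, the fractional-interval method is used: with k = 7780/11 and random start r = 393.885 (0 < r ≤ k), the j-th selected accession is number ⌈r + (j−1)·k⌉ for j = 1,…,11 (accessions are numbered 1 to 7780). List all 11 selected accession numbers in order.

j=1: r + 0k = 393.885 → ⌈·⌉ = 394
j=2: r + 1k = 1101.157727… → ⌈·⌉ = 1102
j=3: r + 2k = 1808.430454… → ⌈·⌉ = 1809
j=4: r + 3k = 2515.703181… → ⌈·⌉ = 2516
j=5: r + 4k = 3222.975909… → ⌈·⌉ = 3223
j=6: r + 5k = 3930.248636… → ⌈·⌉ = 3931
j=7: r + 6k = 4637.521363… → ⌈·⌉ = 4638
j=8: r + 7k = 5344.794090… → ⌈·⌉ = 5345
j=9: r + 8k = 6052.066818… → ⌈·⌉ = 6053
j=10: r + 9k = 6759.339545… → ⌈·⌉ = 6760
j=11: r + 10k = 7466.612272… → ⌈·⌉ = 7467

394, 1102, 1809, 2516, 3223, 3931, 4638, 5345, 6053, 6760, 7467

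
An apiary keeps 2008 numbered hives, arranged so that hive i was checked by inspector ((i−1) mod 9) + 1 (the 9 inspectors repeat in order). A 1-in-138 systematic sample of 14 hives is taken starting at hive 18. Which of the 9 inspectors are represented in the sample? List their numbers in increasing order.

3, 6, 9

Consecutive selections differ by k = 138, so their inspector numbers differ by 138 mod 9 = 3.
gcd(138, 9) = 3, so the sample visits 9/3 = 3 distinct residues mod 9.
Start 18 is inspector 9; the inspectors hit are 3, 6, 9.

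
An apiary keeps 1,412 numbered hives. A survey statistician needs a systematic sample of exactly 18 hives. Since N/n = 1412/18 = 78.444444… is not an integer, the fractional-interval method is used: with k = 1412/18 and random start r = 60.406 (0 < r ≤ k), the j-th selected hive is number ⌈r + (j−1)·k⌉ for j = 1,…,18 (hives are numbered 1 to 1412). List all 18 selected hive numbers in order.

j=1: r + 0k = 60.406 → ⌈·⌉ = 61
j=2: r + 1k = 138.850444… → ⌈·⌉ = 139
j=3: r + 2k = 217.294888… → ⌈·⌉ = 218
j=4: r + 3k = 295.739333… → ⌈·⌉ = 296
j=5: r + 4k = 374.183777… → ⌈·⌉ = 375
j=6: r + 5k = 452.628222… → ⌈·⌉ = 453
j=7: r + 6k = 531.072666… → ⌈·⌉ = 532
j=8: r + 7k = 609.517111… → ⌈·⌉ = 610
j=9: r + 8k = 687.961555… → ⌈·⌉ = 688
j=10: r + 9k = 766.406 → ⌈·⌉ = 767
j=11: r + 10k = 844.850444… → ⌈·⌉ = 845
j=12: r + 11k = 923.294888… → ⌈·⌉ = 924
j=13: r + 12k = 1001.739333… → ⌈·⌉ = 1002
j=14: r + 13k = 1080.183777… → ⌈·⌉ = 1081
j=15: r + 14k = 1158.628222… → ⌈·⌉ = 1159
j=16: r + 15k = 1237.072666… → ⌈·⌉ = 1238
j=17: r + 16k = 1315.517111… → ⌈·⌉ = 1316
j=18: r + 17k = 1393.961555… → ⌈·⌉ = 1394

61, 139, 218, 296, 375, 453, 532, 610, 688, 767, 845, 924, 1002, 1081, 1159, 1238, 1316, 1394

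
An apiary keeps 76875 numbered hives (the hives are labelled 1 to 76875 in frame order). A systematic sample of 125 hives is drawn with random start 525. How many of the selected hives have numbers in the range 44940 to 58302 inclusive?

21

k = 76875/125 = 615
First selection ≥ 44940: 525 + ⌈(44940−525)/615⌉·615 = 525 + 73×615 = 45420
Last selection ≤ 58302: 525 + ⌊(58302−525)/615⌋·615 = 525 + 93×615 = 57720
Count = 93 − 73 + 1 = 21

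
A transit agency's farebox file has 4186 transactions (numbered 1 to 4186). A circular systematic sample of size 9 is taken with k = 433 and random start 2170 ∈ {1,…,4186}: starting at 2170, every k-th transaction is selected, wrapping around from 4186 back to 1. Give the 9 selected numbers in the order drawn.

2170, 2603, 3036, 3469, 3902, 149, 582, 1015, 1448

Selection 1: 2170
Selection 2: 2170 + 433 = 2603
Selection 3: 2603 + 433 = 3036
Selection 4: 3036 + 433 = 3469
Selection 5: 3469 + 433 = 3902
Selection 6: 3902 + 433 = 4335 → 4335 − 4186 = 149
Selection 7: 149 + 433 = 582
Selection 8: 582 + 433 = 1015
Selection 9: 1015 + 433 = 1448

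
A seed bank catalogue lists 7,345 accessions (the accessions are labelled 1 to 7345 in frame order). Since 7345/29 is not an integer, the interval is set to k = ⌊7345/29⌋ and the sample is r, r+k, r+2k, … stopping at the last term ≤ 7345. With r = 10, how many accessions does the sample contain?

k = ⌊7345/29⌋ = 253
Achieved size = ⌊(7345 − 10)/253⌋ + 1 = ⌊7335/253⌋ + 1 = 28 + 1 = 29
(last selection: 10 + 28×253 = 7094 ≤ 7345; next would be 7347 > 7345)

29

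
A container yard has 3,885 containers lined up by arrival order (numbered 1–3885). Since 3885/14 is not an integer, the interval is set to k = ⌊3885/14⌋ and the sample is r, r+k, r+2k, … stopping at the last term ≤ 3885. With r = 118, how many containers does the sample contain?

k = ⌊3885/14⌋ = 277
Achieved size = ⌊(3885 − 118)/277⌋ + 1 = ⌊3767/277⌋ + 1 = 13 + 1 = 14
(last selection: 118 + 13×277 = 3719 ≤ 3885; next would be 3996 > 3885)

14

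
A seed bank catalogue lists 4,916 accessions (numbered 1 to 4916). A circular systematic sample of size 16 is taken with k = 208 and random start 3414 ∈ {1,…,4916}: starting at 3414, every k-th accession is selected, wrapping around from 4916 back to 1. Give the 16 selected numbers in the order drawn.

Selection 1: 3414
Selection 2: 3414 + 208 = 3622
Selection 3: 3622 + 208 = 3830
Selection 4: 3830 + 208 = 4038
Selection 5: 4038 + 208 = 4246
Selection 6: 4246 + 208 = 4454
Selection 7: 4454 + 208 = 4662
Selection 8: 4662 + 208 = 4870
Selection 9: 4870 + 208 = 5078 → 5078 − 4916 = 162
Selection 10: 162 + 208 = 370
Selection 11: 370 + 208 = 578
Selection 12: 578 + 208 = 786
Selection 13: 786 + 208 = 994
Selection 14: 994 + 208 = 1202
Selection 15: 1202 + 208 = 1410
Selection 16: 1410 + 208 = 1618

3414, 3622, 3830, 4038, 4246, 4454, 4662, 4870, 162, 370, 578, 786, 994, 1202, 1410, 1618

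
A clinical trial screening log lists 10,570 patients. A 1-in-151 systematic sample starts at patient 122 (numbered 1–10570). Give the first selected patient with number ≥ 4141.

k = 151
Steps past start: ⌈(4141 − 122)/151⌉ = ⌈4019/151⌉ = 27
Selected patient: 122 + 27×151 = 4199

4199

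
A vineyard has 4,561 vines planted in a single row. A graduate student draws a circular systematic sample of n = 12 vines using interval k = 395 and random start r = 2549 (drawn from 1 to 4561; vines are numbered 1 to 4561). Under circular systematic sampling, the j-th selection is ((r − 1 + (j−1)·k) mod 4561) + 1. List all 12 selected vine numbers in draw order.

Selection 1: 2549
Selection 2: 2549 + 395 = 2944
Selection 3: 2944 + 395 = 3339
Selection 4: 3339 + 395 = 3734
Selection 5: 3734 + 395 = 4129
Selection 6: 4129 + 395 = 4524
Selection 7: 4524 + 395 = 4919 → 4919 − 4561 = 358
Selection 8: 358 + 395 = 753
Selection 9: 753 + 395 = 1148
Selection 10: 1148 + 395 = 1543
Selection 11: 1543 + 395 = 1938
Selection 12: 1938 + 395 = 2333

2549, 2944, 3339, 3734, 4129, 4524, 358, 753, 1148, 1543, 1938, 2333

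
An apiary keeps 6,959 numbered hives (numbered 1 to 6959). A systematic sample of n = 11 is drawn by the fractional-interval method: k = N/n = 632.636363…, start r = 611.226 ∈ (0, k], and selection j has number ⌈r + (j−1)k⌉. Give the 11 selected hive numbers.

j=1: r + 0k = 611.226 → ⌈·⌉ = 612
j=2: r + 1k = 1243.862363… → ⌈·⌉ = 1244
j=3: r + 2k = 1876.498727… → ⌈·⌉ = 1877
j=4: r + 3k = 2509.135090… → ⌈·⌉ = 2510
j=5: r + 4k = 3141.771454… → ⌈·⌉ = 3142
j=6: r + 5k = 3774.407818… → ⌈·⌉ = 3775
j=7: r + 6k = 4407.044181… → ⌈·⌉ = 4408
j=8: r + 7k = 5039.680545… → ⌈·⌉ = 5040
j=9: r + 8k = 5672.316909… → ⌈·⌉ = 5673
j=10: r + 9k = 6304.953272… → ⌈·⌉ = 6305
j=11: r + 10k = 6937.589636… → ⌈·⌉ = 6938

612, 1244, 1877, 2510, 3142, 3775, 4408, 5040, 5673, 6305, 6938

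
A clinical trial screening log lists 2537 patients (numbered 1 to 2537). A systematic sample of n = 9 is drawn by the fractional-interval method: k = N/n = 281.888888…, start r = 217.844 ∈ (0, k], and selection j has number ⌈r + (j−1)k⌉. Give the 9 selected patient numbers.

j=1: r + 0k = 217.844 → ⌈·⌉ = 218
j=2: r + 1k = 499.732888… → ⌈·⌉ = 500
j=3: r + 2k = 781.621777… → ⌈·⌉ = 782
j=4: r + 3k = 1063.510666… → ⌈·⌉ = 1064
j=5: r + 4k = 1345.399555… → ⌈·⌉ = 1346
j=6: r + 5k = 1627.288444… → ⌈·⌉ = 1628
j=7: r + 6k = 1909.177333… → ⌈·⌉ = 1910
j=8: r + 7k = 2191.066222… → ⌈·⌉ = 2192
j=9: r + 8k = 2472.955111… → ⌈·⌉ = 2473

218, 500, 782, 1064, 1346, 1628, 1910, 2192, 2473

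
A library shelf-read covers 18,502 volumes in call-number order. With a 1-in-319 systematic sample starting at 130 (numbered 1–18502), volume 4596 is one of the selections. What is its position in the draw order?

15

k = 319
position = (4596 − 130)/319 + 1 = 4466/319 + 1 = 14 + 1 = 15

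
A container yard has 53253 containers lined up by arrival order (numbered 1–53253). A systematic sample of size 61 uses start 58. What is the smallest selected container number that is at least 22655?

k = 53253/61 = 873
Steps past start: ⌈(22655 − 58)/873⌉ = ⌈22597/873⌉ = 26
Selected container: 58 + 26×873 = 22756

22756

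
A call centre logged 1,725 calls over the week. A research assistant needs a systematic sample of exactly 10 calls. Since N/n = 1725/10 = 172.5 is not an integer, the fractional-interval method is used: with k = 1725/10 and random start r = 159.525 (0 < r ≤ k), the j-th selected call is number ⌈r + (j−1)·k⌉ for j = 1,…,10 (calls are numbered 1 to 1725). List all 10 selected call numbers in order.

j=1: r + 0k = 159.525 → ⌈·⌉ = 160
j=2: r + 1k = 332.025 → ⌈·⌉ = 333
j=3: r + 2k = 504.525 → ⌈·⌉ = 505
j=4: r + 3k = 677.025 → ⌈·⌉ = 678
j=5: r + 4k = 849.525 → ⌈·⌉ = 850
j=6: r + 5k = 1022.025 → ⌈·⌉ = 1023
j=7: r + 6k = 1194.525 → ⌈·⌉ = 1195
j=8: r + 7k = 1367.025 → ⌈·⌉ = 1368
j=9: r + 8k = 1539.525 → ⌈·⌉ = 1540
j=10: r + 9k = 1712.025 → ⌈·⌉ = 1713

160, 333, 505, 678, 850, 1023, 1195, 1368, 1540, 1713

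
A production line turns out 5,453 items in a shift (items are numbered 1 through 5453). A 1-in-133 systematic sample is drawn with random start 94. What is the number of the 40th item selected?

5281

k = 133
40th selection = r + (40−1)·k = 94 + 39×133 = 94 + 5187 = 5281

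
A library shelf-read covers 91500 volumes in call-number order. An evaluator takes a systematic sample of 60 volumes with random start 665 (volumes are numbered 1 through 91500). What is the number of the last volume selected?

k = 91500/60 = 1525
60th selection = r + (60−1)·k = 665 + 59×1525 = 665 + 89975 = 90640

90640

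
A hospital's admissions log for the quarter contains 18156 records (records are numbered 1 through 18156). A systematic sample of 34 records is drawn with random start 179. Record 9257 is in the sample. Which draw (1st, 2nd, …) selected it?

18

k = 18156/34 = 534
position = (9257 − 179)/534 + 1 = 9078/534 + 1 = 17 + 1 = 18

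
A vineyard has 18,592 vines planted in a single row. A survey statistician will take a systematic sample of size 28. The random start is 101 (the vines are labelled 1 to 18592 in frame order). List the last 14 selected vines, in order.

9397, 10061, 10725, 11389, 12053, 12717, 13381, 14045, 14709, 15373, 16037, 16701, 17365, 18029

k = N/n = 18592/28 = 664
15th selection = 101 + 14×664 = 9397
16th: 9397 + 664 = 10061
17th: 10061 + 664 = 10725
18th: 10725 + 664 = 11389
19th: 11389 + 664 = 12053
20th: 12053 + 664 = 12717
21st: 12717 + 664 = 13381
22nd: 13381 + 664 = 14045
23rd: 14045 + 664 = 14709
24th: 14709 + 664 = 15373
25th: 15373 + 664 = 16037
26th: 16037 + 664 = 16701
27th: 16701 + 664 = 17365
28th: 17365 + 664 = 18029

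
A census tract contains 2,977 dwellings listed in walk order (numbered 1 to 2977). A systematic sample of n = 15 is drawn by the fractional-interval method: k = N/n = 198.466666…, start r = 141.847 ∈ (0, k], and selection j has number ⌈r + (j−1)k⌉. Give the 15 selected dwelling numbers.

j=1: r + 0k = 141.847 → ⌈·⌉ = 142
j=2: r + 1k = 340.313666… → ⌈·⌉ = 341
j=3: r + 2k = 538.780333… → ⌈·⌉ = 539
j=4: r + 3k = 737.247 → ⌈·⌉ = 738
j=5: r + 4k = 935.713666… → ⌈·⌉ = 936
j=6: r + 5k = 1134.180333… → ⌈·⌉ = 1135
j=7: r + 6k = 1332.647 → ⌈·⌉ = 1333
j=8: r + 7k = 1531.113666… → ⌈·⌉ = 1532
j=9: r + 8k = 1729.580333… → ⌈·⌉ = 1730
j=10: r + 9k = 1928.047 → ⌈·⌉ = 1929
j=11: r + 10k = 2126.513666… → ⌈·⌉ = 2127
j=12: r + 11k = 2324.980333… → ⌈·⌉ = 2325
j=13: r + 12k = 2523.447 → ⌈·⌉ = 2524
j=14: r + 13k = 2721.913666… → ⌈·⌉ = 2722
j=15: r + 14k = 2920.380333… → ⌈·⌉ = 2921

142, 341, 539, 738, 936, 1135, 1333, 1532, 1730, 1929, 2127, 2325, 2524, 2722, 2921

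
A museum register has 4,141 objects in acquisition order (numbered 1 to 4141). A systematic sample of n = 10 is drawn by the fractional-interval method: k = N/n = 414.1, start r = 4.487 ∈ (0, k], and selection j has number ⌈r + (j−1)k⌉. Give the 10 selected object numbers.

5, 419, 833, 1247, 1661, 2075, 2490, 2904, 3318, 3732

j=1: r + 0k = 4.487 → ⌈·⌉ = 5
j=2: r + 1k = 418.587 → ⌈·⌉ = 419
j=3: r + 2k = 832.687 → ⌈·⌉ = 833
j=4: r + 3k = 1246.787 → ⌈·⌉ = 1247
j=5: r + 4k = 1660.887 → ⌈·⌉ = 1661
j=6: r + 5k = 2074.987 → ⌈·⌉ = 2075
j=7: r + 6k = 2489.087 → ⌈·⌉ = 2490
j=8: r + 7k = 2903.187 → ⌈·⌉ = 2904
j=9: r + 8k = 3317.287 → ⌈·⌉ = 3318
j=10: r + 9k = 3731.387 → ⌈·⌉ = 3732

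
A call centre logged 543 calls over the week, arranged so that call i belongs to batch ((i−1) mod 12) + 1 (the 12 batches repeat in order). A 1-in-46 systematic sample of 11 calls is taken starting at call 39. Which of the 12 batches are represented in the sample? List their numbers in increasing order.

Consecutive selections differ by k = 46, so their batch numbers differ by 46 mod 12 = 10.
gcd(46, 12) = 2, so the sample visits 12/2 = 6 distinct residues mod 12.
Start 39 is batch 3; the batches hit are 1, 3, 5, 7, 9, 11.

1, 3, 5, 7, 9, 11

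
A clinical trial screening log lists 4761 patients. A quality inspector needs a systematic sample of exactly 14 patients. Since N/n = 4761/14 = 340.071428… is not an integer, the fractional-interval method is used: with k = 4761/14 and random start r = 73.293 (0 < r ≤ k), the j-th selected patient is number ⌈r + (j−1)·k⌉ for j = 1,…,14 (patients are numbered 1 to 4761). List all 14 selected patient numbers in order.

j=1: r + 0k = 73.293 → ⌈·⌉ = 74
j=2: r + 1k = 413.364428… → ⌈·⌉ = 414
j=3: r + 2k = 753.435857… → ⌈·⌉ = 754
j=4: r + 3k = 1093.507285… → ⌈·⌉ = 1094
j=5: r + 4k = 1433.578714… → ⌈·⌉ = 1434
j=6: r + 5k = 1773.650142… → ⌈·⌉ = 1774
j=7: r + 6k = 2113.721571… → ⌈·⌉ = 2114
j=8: r + 7k = 2453.793 → ⌈·⌉ = 2454
j=9: r + 8k = 2793.864428… → ⌈·⌉ = 2794
j=10: r + 9k = 3133.935857… → ⌈·⌉ = 3134
j=11: r + 10k = 3474.007285… → ⌈·⌉ = 3475
j=12: r + 11k = 3814.078714… → ⌈·⌉ = 3815
j=13: r + 12k = 4154.150142… → ⌈·⌉ = 4155
j=14: r + 13k = 4494.221571… → ⌈·⌉ = 4495

74, 414, 754, 1094, 1434, 1774, 2114, 2454, 2794, 3134, 3475, 3815, 4155, 4495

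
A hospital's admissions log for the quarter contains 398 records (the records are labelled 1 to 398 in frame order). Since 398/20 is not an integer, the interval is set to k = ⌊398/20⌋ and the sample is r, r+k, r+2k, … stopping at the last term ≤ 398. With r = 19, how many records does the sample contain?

k = ⌊398/20⌋ = 19
Achieved size = ⌊(398 − 19)/19⌋ + 1 = ⌊379/19⌋ + 1 = 19 + 1 = 20
(last selection: 19 + 19×19 = 380 ≤ 398; next would be 399 > 398)

20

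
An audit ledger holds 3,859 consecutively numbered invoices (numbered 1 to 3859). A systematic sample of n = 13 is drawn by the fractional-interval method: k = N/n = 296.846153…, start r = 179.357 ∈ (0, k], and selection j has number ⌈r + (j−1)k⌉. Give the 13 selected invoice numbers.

180, 477, 774, 1070, 1367, 1664, 1961, 2258, 2555, 2851, 3148, 3445, 3742

j=1: r + 0k = 179.357 → ⌈·⌉ = 180
j=2: r + 1k = 476.203153… → ⌈·⌉ = 477
j=3: r + 2k = 773.049307… → ⌈·⌉ = 774
j=4: r + 3k = 1069.895461… → ⌈·⌉ = 1070
j=5: r + 4k = 1366.741615… → ⌈·⌉ = 1367
j=6: r + 5k = 1663.587769… → ⌈·⌉ = 1664
j=7: r + 6k = 1960.433923… → ⌈·⌉ = 1961
j=8: r + 7k = 2257.280076… → ⌈·⌉ = 2258
j=9: r + 8k = 2554.126230… → ⌈·⌉ = 2555
j=10: r + 9k = 2850.972384… → ⌈·⌉ = 2851
j=11: r + 10k = 3147.818538… → ⌈·⌉ = 3148
j=12: r + 11k = 3444.664692… → ⌈·⌉ = 3445
j=13: r + 12k = 3741.510846… → ⌈·⌉ = 3742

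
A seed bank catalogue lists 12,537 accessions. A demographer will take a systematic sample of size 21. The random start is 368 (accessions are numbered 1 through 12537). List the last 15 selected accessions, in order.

3950, 4547, 5144, 5741, 6338, 6935, 7532, 8129, 8726, 9323, 9920, 10517, 11114, 11711, 12308

k = N/n = 12537/21 = 597
7th selection = 368 + 6×597 = 3950
8th: 3950 + 597 = 4547
9th: 4547 + 597 = 5144
10th: 5144 + 597 = 5741
11th: 5741 + 597 = 6338
12th: 6338 + 597 = 6935
13th: 6935 + 597 = 7532
14th: 7532 + 597 = 8129
15th: 8129 + 597 = 8726
16th: 8726 + 597 = 9323
17th: 9323 + 597 = 9920
18th: 9920 + 597 = 10517
19th: 10517 + 597 = 11114
20th: 11114 + 597 = 11711
21st: 11711 + 597 = 12308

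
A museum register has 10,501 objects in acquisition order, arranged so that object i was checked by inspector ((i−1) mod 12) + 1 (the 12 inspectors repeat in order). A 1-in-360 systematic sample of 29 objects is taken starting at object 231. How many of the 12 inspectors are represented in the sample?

1

Consecutive selections differ by k = 360, so their inspector numbers differ by 360 mod 12 = 0.
gcd(360, 12) = 12, so the sample visits 12/12 = 1 distinct residues mod 12.
Start 231 is inspector 3; the inspectors hit are 3.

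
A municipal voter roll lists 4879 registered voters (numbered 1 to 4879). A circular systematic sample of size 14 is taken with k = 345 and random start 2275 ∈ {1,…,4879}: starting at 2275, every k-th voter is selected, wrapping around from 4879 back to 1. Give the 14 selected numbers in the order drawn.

2275, 2620, 2965, 3310, 3655, 4000, 4345, 4690, 156, 501, 846, 1191, 1536, 1881

Selection 1: 2275
Selection 2: 2275 + 345 = 2620
Selection 3: 2620 + 345 = 2965
Selection 4: 2965 + 345 = 3310
Selection 5: 3310 + 345 = 3655
Selection 6: 3655 + 345 = 4000
Selection 7: 4000 + 345 = 4345
Selection 8: 4345 + 345 = 4690
Selection 9: 4690 + 345 = 5035 → 5035 − 4879 = 156
Selection 10: 156 + 345 = 501
Selection 11: 501 + 345 = 846
Selection 12: 846 + 345 = 1191
Selection 13: 1191 + 345 = 1536
Selection 14: 1536 + 345 = 1881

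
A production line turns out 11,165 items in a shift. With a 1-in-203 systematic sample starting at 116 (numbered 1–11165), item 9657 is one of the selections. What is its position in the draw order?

48

k = 203
position = (9657 − 116)/203 + 1 = 9541/203 + 1 = 47 + 1 = 48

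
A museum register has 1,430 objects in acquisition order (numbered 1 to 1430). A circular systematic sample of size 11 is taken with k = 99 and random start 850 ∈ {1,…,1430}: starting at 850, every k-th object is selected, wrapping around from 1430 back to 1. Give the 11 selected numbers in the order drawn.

Selection 1: 850
Selection 2: 850 + 99 = 949
Selection 3: 949 + 99 = 1048
Selection 4: 1048 + 99 = 1147
Selection 5: 1147 + 99 = 1246
Selection 6: 1246 + 99 = 1345
Selection 7: 1345 + 99 = 1444 → 1444 − 1430 = 14
Selection 8: 14 + 99 = 113
Selection 9: 113 + 99 = 212
Selection 10: 212 + 99 = 311
Selection 11: 311 + 99 = 410

850, 949, 1048, 1147, 1246, 1345, 14, 113, 212, 311, 410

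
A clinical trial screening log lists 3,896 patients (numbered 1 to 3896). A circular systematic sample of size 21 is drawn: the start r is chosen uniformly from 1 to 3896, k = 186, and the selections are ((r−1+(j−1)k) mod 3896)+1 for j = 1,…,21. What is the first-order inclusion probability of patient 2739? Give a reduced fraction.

For each position j, as r ranges over 1…3896 the j-th selection hits every patient exactly once, so patient 2739 is selected for exactly 21 of the 3896 starts.
Inclusion probability = 21/3896.

21/3896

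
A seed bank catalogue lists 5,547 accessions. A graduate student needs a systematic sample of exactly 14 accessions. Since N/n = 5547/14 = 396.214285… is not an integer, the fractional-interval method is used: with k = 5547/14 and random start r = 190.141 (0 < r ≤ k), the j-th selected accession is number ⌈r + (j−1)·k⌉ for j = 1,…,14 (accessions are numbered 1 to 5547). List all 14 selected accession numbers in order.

j=1: r + 0k = 190.141 → ⌈·⌉ = 191
j=2: r + 1k = 586.355285… → ⌈·⌉ = 587
j=3: r + 2k = 982.569571… → ⌈·⌉ = 983
j=4: r + 3k = 1378.783857… → ⌈·⌉ = 1379
j=5: r + 4k = 1774.998142… → ⌈·⌉ = 1775
j=6: r + 5k = 2171.212428… → ⌈·⌉ = 2172
j=7: r + 6k = 2567.426714… → ⌈·⌉ = 2568
j=8: r + 7k = 2963.641 → ⌈·⌉ = 2964
j=9: r + 8k = 3359.855285… → ⌈·⌉ = 3360
j=10: r + 9k = 3756.069571… → ⌈·⌉ = 3757
j=11: r + 10k = 4152.283857… → ⌈·⌉ = 4153
j=12: r + 11k = 4548.498142… → ⌈·⌉ = 4549
j=13: r + 12k = 4944.712428… → ⌈·⌉ = 4945
j=14: r + 13k = 5340.926714… → ⌈·⌉ = 5341

191, 587, 983, 1379, 1775, 2172, 2568, 2964, 3360, 3757, 4153, 4549, 4945, 5341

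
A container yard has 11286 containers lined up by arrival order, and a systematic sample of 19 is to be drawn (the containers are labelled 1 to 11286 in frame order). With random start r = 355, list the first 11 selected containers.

k = N/n = 11286/19 = 594
container 1: 355
container 2: 355 + 594 = 949
container 3: 949 + 594 = 1543
container 4: 1543 + 594 = 2137
container 5: 2137 + 594 = 2731
container 6: 2731 + 594 = 3325
container 7: 3325 + 594 = 3919
container 8: 3919 + 594 = 4513
container 9: 4513 + 594 = 5107
container 10: 5107 + 594 = 5701
container 11: 5701 + 594 = 6295

355, 949, 1543, 2137, 2731, 3325, 3919, 4513, 5107, 5701, 6295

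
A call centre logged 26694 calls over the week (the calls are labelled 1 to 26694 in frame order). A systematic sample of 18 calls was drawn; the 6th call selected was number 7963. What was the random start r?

548

k = 26694/18 = 1483
r = 7963 − (6−1)×1483 = 7963 − 7415 = 548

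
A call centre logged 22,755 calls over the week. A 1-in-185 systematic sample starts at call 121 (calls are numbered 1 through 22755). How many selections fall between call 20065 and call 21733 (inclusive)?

9

k = 185
First selection ≥ 20065: 121 + ⌈(20065−121)/185⌉·185 = 121 + 108×185 = 20101
Last selection ≤ 21733: 121 + ⌊(21733−121)/185⌋·185 = 121 + 116×185 = 21581
Count = 116 − 108 + 1 = 9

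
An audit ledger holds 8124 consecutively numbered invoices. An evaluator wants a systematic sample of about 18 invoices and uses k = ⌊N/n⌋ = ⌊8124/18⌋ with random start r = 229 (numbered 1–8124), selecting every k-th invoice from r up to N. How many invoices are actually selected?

k = ⌊8124/18⌋ = 451
Achieved size = ⌊(8124 − 229)/451⌋ + 1 = ⌊7895/451⌋ + 1 = 17 + 1 = 18
(last selection: 229 + 17×451 = 7896 ≤ 8124; next would be 8347 > 8124)

18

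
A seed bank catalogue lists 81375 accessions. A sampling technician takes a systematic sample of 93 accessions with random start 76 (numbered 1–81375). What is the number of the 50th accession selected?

k = 81375/93 = 875
50th selection = r + (50−1)·k = 76 + 49×875 = 76 + 42875 = 42951

42951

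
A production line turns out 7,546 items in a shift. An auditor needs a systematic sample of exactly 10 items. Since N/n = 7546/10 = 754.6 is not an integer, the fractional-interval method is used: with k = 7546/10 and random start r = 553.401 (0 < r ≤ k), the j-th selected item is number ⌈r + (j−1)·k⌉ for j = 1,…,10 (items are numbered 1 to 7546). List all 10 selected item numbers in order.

j=1: r + 0k = 553.401 → ⌈·⌉ = 554
j=2: r + 1k = 1308.001 → ⌈·⌉ = 1309
j=3: r + 2k = 2062.601 → ⌈·⌉ = 2063
j=4: r + 3k = 2817.201 → ⌈·⌉ = 2818
j=5: r + 4k = 3571.801 → ⌈·⌉ = 3572
j=6: r + 5k = 4326.401 → ⌈·⌉ = 4327
j=7: r + 6k = 5081.001 → ⌈·⌉ = 5082
j=8: r + 7k = 5835.601 → ⌈·⌉ = 5836
j=9: r + 8k = 6590.201 → ⌈·⌉ = 6591
j=10: r + 9k = 7344.801 → ⌈·⌉ = 7345

554, 1309, 2063, 2818, 3572, 4327, 5082, 5836, 6591, 7345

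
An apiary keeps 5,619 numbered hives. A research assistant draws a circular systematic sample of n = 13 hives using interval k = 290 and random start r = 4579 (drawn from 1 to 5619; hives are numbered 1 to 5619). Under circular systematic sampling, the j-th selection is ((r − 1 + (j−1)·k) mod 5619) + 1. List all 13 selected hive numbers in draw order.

Selection 1: 4579
Selection 2: 4579 + 290 = 4869
Selection 3: 4869 + 290 = 5159
Selection 4: 5159 + 290 = 5449
Selection 5: 5449 + 290 = 5739 → 5739 − 5619 = 120
Selection 6: 120 + 290 = 410
Selection 7: 410 + 290 = 700
Selection 8: 700 + 290 = 990
Selection 9: 990 + 290 = 1280
Selection 10: 1280 + 290 = 1570
Selection 11: 1570 + 290 = 1860
Selection 12: 1860 + 290 = 2150
Selection 13: 2150 + 290 = 2440

4579, 4869, 5159, 5449, 120, 410, 700, 990, 1280, 1570, 1860, 2150, 2440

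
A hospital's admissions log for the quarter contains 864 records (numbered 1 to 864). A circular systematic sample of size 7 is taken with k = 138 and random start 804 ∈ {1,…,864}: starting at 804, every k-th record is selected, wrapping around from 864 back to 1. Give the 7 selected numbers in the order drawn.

Selection 1: 804
Selection 2: 804 + 138 = 942 → 942 − 864 = 78
Selection 3: 78 + 138 = 216
Selection 4: 216 + 138 = 354
Selection 5: 354 + 138 = 492
Selection 6: 492 + 138 = 630
Selection 7: 630 + 138 = 768

804, 78, 216, 354, 492, 630, 768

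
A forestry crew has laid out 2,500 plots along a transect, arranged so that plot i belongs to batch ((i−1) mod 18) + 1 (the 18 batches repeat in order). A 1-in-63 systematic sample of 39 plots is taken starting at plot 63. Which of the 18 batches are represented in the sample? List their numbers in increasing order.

Consecutive selections differ by k = 63, so their batch numbers differ by 63 mod 18 = 9.
gcd(63, 18) = 9, so the sample visits 18/9 = 2 distinct residues mod 18.
Start 63 is batch 9; the batches hit are 9, 18.

9, 18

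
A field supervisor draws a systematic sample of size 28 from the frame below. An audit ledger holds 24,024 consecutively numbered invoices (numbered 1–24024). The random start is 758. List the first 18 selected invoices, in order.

758, 1616, 2474, 3332, 4190, 5048, 5906, 6764, 7622, 8480, 9338, 10196, 11054, 11912, 12770, 13628, 14486, 15344

k = N/n = 24024/28 = 858
invoice 1: 758
invoice 2: 758 + 858 = 1616
invoice 3: 1616 + 858 = 2474
invoice 4: 2474 + 858 = 3332
invoice 5: 3332 + 858 = 4190
invoice 6: 4190 + 858 = 5048
invoice 7: 5048 + 858 = 5906
invoice 8: 5906 + 858 = 6764
invoice 9: 6764 + 858 = 7622
invoice 10: 7622 + 858 = 8480
invoice 11: 8480 + 858 = 9338
invoice 12: 9338 + 858 = 10196
invoice 13: 10196 + 858 = 11054
invoice 14: 11054 + 858 = 11912
invoice 15: 11912 + 858 = 12770
invoice 16: 12770 + 858 = 13628
invoice 17: 13628 + 858 = 14486
invoice 18: 14486 + 858 = 15344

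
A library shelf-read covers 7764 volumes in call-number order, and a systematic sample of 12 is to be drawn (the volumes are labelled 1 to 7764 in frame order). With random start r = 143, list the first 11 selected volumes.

k = N/n = 7764/12 = 647
volume 1: 143
volume 2: 143 + 647 = 790
volume 3: 790 + 647 = 1437
volume 4: 1437 + 647 = 2084
volume 5: 2084 + 647 = 2731
volume 6: 2731 + 647 = 3378
volume 7: 3378 + 647 = 4025
volume 8: 4025 + 647 = 4672
volume 9: 4672 + 647 = 5319
volume 10: 5319 + 647 = 5966
volume 11: 5966 + 647 = 6613

143, 790, 1437, 2084, 2731, 3378, 4025, 4672, 5319, 5966, 6613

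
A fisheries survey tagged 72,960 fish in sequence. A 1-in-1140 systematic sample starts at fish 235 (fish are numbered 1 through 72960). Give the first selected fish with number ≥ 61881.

k = 1140
Steps past start: ⌈(61881 − 235)/1140⌉ = ⌈61646/1140⌉ = 55
Selected fish: 235 + 55×1140 = 62935

62935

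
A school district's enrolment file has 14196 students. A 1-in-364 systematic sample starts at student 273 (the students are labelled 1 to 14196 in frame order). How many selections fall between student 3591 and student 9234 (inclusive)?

15

k = 364
First selection ≥ 3591: 273 + ⌈(3591−273)/364⌉·364 = 273 + 10×364 = 3913
Last selection ≤ 9234: 273 + ⌊(9234−273)/364⌋·364 = 273 + 24×364 = 9009
Count = 24 − 10 + 1 = 15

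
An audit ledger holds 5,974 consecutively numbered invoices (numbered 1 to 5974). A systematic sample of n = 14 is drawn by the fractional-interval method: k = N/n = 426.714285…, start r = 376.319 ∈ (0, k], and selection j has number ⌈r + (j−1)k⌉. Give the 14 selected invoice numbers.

j=1: r + 0k = 376.319 → ⌈·⌉ = 377
j=2: r + 1k = 803.033285… → ⌈·⌉ = 804
j=3: r + 2k = 1229.747571… → ⌈·⌉ = 1230
j=4: r + 3k = 1656.461857… → ⌈·⌉ = 1657
j=5: r + 4k = 2083.176142… → ⌈·⌉ = 2084
j=6: r + 5k = 2509.890428… → ⌈·⌉ = 2510
j=7: r + 6k = 2936.604714… → ⌈·⌉ = 2937
j=8: r + 7k = 3363.319 → ⌈·⌉ = 3364
j=9: r + 8k = 3790.033285… → ⌈·⌉ = 3791
j=10: r + 9k = 4216.747571… → ⌈·⌉ = 4217
j=11: r + 10k = 4643.461857… → ⌈·⌉ = 4644
j=12: r + 11k = 5070.176142… → ⌈·⌉ = 5071
j=13: r + 12k = 5496.890428… → ⌈·⌉ = 5497
j=14: r + 13k = 5923.604714… → ⌈·⌉ = 5924

377, 804, 1230, 1657, 2084, 2510, 2937, 3364, 3791, 4217, 4644, 5071, 5497, 5924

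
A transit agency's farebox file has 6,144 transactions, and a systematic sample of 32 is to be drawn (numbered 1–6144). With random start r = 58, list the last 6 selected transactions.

5050, 5242, 5434, 5626, 5818, 6010

k = N/n = 6144/32 = 192
27th selection = 58 + 26×192 = 5050
28th: 5050 + 192 = 5242
29th: 5242 + 192 = 5434
30th: 5434 + 192 = 5626
31st: 5626 + 192 = 5818
32nd: 5818 + 192 = 6010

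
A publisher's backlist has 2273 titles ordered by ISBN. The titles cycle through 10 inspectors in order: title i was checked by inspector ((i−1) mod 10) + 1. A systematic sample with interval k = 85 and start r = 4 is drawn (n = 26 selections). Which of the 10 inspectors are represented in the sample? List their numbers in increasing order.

4, 9

Consecutive selections differ by k = 85, so their inspector numbers differ by 85 mod 10 = 5.
gcd(85, 10) = 5, so the sample visits 10/5 = 2 distinct residues mod 10.
Start 4 is inspector 4; the inspectors hit are 4, 9.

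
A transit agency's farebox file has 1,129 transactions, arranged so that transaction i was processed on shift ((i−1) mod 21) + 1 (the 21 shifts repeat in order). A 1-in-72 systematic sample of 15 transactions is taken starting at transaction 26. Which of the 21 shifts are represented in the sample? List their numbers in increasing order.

Consecutive selections differ by k = 72, so their shift numbers differ by 72 mod 21 = 9.
gcd(72, 21) = 3, so the sample visits 21/3 = 7 distinct residues mod 21.
Start 26 is shift 5; the shifts hit are 2, 5, 8, 11, 14, 17, 20.

2, 5, 8, 11, 14, 17, 20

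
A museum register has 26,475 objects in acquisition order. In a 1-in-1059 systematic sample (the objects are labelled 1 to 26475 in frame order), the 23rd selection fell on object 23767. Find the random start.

k = 1059
r = 23767 − (23−1)×1059 = 23767 − 23298 = 469

469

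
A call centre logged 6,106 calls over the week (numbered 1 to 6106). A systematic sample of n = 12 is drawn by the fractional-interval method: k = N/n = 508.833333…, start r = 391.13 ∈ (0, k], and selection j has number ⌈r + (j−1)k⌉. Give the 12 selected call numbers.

392, 900, 1409, 1918, 2427, 2936, 3445, 3953, 4462, 4971, 5480, 5989

j=1: r + 0k = 391.13 → ⌈·⌉ = 392
j=2: r + 1k = 899.963333… → ⌈·⌉ = 900
j=3: r + 2k = 1408.796666… → ⌈·⌉ = 1409
j=4: r + 3k = 1917.63 → ⌈·⌉ = 1918
j=5: r + 4k = 2426.463333… → ⌈·⌉ = 2427
j=6: r + 5k = 2935.296666… → ⌈·⌉ = 2936
j=7: r + 6k = 3444.13 → ⌈·⌉ = 3445
j=8: r + 7k = 3952.963333… → ⌈·⌉ = 3953
j=9: r + 8k = 4461.796666… → ⌈·⌉ = 4462
j=10: r + 9k = 4970.63 → ⌈·⌉ = 4971
j=11: r + 10k = 5479.463333… → ⌈·⌉ = 5480
j=12: r + 11k = 5988.296666… → ⌈·⌉ = 5989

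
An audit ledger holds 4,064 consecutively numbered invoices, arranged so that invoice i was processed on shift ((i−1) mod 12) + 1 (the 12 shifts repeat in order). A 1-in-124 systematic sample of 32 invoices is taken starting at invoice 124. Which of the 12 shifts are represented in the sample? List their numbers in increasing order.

4, 8, 12

Consecutive selections differ by k = 124, so their shift numbers differ by 124 mod 12 = 4.
gcd(124, 12) = 4, so the sample visits 12/4 = 3 distinct residues mod 12.
Start 124 is shift 4; the shifts hit are 4, 8, 12.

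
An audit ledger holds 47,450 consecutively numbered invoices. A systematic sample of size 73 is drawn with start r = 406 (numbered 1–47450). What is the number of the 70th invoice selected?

45256

k = 47450/73 = 650
70th selection = r + (70−1)·k = 406 + 69×650 = 406 + 44850 = 45256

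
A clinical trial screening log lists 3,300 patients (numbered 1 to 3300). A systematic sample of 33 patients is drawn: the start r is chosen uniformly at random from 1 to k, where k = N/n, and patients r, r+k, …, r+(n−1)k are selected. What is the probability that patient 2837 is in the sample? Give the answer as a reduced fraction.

k = 3300/33 = 100.
Patient 2837 is selected iff r ≡ 2837 (mod 100); exactly one such r in {1,…,100}.
Inclusion probability = 1/100.

1/100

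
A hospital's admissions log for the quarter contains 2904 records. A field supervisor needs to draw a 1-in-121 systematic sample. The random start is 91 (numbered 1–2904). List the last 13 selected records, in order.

12th selection = 91 + 11×121 = 1422
13th: 1422 + 121 = 1543
14th: 1543 + 121 = 1664
15th: 1664 + 121 = 1785
16th: 1785 + 121 = 1906
17th: 1906 + 121 = 2027
18th: 2027 + 121 = 2148
19th: 2148 + 121 = 2269
20th: 2269 + 121 = 2390
21st: 2390 + 121 = 2511
22nd: 2511 + 121 = 2632
23rd: 2632 + 121 = 2753
24th: 2753 + 121 = 2874

1422, 1543, 1664, 1785, 1906, 2027, 2148, 2269, 2390, 2511, 2632, 2753, 2874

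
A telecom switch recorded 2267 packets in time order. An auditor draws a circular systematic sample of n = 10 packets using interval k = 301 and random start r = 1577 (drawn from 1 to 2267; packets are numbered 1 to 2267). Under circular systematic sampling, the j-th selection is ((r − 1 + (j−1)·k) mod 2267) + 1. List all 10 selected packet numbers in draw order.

1577, 1878, 2179, 213, 514, 815, 1116, 1417, 1718, 2019

Selection 1: 1577
Selection 2: 1577 + 301 = 1878
Selection 3: 1878 + 301 = 2179
Selection 4: 2179 + 301 = 2480 → 2480 − 2267 = 213
Selection 5: 213 + 301 = 514
Selection 6: 514 + 301 = 815
Selection 7: 815 + 301 = 1116
Selection 8: 1116 + 301 = 1417
Selection 9: 1417 + 301 = 1718
Selection 10: 1718 + 301 = 2019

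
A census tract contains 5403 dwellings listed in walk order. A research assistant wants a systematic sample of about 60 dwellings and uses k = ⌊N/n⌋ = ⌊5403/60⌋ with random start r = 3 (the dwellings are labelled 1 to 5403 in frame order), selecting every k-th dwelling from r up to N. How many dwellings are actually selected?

k = ⌊5403/60⌋ = 90
Achieved size = ⌊(5403 − 3)/90⌋ + 1 = ⌊5400/90⌋ + 1 = 60 + 1 = 61
(last selection: 3 + 60×90 = 5403 ≤ 5403; next would be 5493 > 5403)

61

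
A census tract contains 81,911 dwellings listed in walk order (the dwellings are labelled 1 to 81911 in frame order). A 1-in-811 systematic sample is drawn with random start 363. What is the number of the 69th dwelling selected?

k = 811
69th selection = r + (69−1)·k = 363 + 68×811 = 363 + 55148 = 55511

55511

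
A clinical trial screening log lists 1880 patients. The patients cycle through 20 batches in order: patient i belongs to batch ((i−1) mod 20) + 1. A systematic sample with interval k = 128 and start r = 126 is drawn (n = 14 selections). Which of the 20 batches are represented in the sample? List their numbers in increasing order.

Consecutive selections differ by k = 128, so their batch numbers differ by 128 mod 20 = 8.
gcd(128, 20) = 4, so the sample visits 20/4 = 5 distinct residues mod 20.
Start 126 is batch 6; the batches hit are 2, 6, 10, 14, 18.

2, 6, 10, 14, 18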